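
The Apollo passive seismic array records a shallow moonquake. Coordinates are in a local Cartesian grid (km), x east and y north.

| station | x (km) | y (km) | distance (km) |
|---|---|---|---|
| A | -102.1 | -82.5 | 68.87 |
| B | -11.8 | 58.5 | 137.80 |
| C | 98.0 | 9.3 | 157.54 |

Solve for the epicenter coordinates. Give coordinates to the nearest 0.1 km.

Circle about each station: (x + 102.1)² + (y + 82.5)² = 68.87²; (x + 11.8)² + (y − 58.5)² = 137.80²; (x − 98.0)² + (y − 9.3)² = 157.54².
Subtracting pairs of circle equations eliminates x²+y² and gives linear equations (the radical axes):
180.6 x + 282.0 y = -27914.93
400.2 x + 183.6 y = -27615.94
Solving the 2×2 system: x ≈ -33.4, y ≈ -77.6 km.

x ≈ -33.4 km, y ≈ -77.6 km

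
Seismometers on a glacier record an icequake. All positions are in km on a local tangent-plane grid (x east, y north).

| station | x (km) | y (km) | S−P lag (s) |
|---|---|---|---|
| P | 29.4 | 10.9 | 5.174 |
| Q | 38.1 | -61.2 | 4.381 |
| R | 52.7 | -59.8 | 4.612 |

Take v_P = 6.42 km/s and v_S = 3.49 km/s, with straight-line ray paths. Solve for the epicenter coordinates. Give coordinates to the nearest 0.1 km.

Distance from S−P lag: d = Δt · v_P v_S / (v_P − v_S) = Δt · (6.42·3.49)/(6.42−3.49) ≈ 7.6470·Δt.
So d_P = 39.57, d_Q = 33.50, d_R = 35.27 km.
Circle about each station: (x − 29.4)² + (y − 10.9)² = 39.57²; (x − 38.1)² + (y + 61.2)² = 33.50²; (x − 52.7)² + (y + 59.8)² = 35.27².
Subtracting the P equation from the Q and R equations removes the quadratic terms:
17.4 x − 144.2 y = 4657.41
46.6 x − 141.4 y = 5691.97
Solving the 2×2 system: x ≈ 38.1, y ≈ -27.7 km.

x ≈ 38.1 km, y ≈ -27.7 km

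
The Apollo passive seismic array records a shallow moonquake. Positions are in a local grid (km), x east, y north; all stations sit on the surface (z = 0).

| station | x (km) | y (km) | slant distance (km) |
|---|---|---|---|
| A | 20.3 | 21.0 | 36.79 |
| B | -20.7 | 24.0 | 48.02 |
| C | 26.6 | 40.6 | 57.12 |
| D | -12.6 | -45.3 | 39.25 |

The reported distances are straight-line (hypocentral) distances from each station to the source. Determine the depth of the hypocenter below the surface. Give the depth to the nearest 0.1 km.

depth ≈ 7.2 km

Each station gives a sphere (x−x_i)² + (y−y_i)² + z² = d_i² (stations at z=0).
Subtracting the A sphere from B and C: z² cancels, leaving linear equations in x and y:
-82.0 x + 6.0 y = -801.02
12.6 x + 39.2 y = -406.36
Solving: x ≈ 8.803, y ≈ -13.196 km (keep extra digits for the depth step; rounded: 8.8, -13.2).
Then from the A sphere: z² = 36.79² − (x − 20.3)² − (y − 21.0)² with x = 8.803, y = -13.196, so z ≈ 7.208 ≈ 7.2 km.
Check against D (with the unrounded solution): distance 39.25 ≈ 39.25 km. ✓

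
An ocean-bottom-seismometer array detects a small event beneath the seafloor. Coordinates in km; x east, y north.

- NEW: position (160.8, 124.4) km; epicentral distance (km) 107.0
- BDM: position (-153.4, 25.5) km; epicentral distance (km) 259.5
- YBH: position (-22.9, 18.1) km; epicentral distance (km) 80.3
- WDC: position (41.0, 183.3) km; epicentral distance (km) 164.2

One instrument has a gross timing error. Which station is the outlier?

YBH

Solve using three stations at a time. Using NEW, BDM, WDC (subtract circle equations pairwise → linear system) gives (x, y) ≈ (106.0, 32.5).
Distances from that point to each station vs reported:
  NEW: calculated 107.0 vs reported 107.0 → residual 0.0 km
  BDM: calculated 259.5 vs reported 259.5 → residual 0.0 km
  YBH: calculated 129.7 vs reported 80.3 → residual 49.4 km
  WDC: calculated 164.2 vs reported 164.2 → residual 0.0 km
NEW, BDM, WDC are mutually consistent (residuals ≈ 0); YBH is off by 49.4 km.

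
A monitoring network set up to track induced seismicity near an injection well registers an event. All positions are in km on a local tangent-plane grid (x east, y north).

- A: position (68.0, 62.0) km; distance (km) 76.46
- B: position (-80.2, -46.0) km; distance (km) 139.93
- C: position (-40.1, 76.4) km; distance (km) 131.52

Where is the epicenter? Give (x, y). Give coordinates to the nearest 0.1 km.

Circle about each station: (x − 68.0)² + (y − 62.0)² = 76.46²; (x + 80.2)² + (y + 46.0)² = 139.93²; (x + 40.1)² + (y − 76.4)² = 131.52².
Subtracting the A equation from the B and C equations removes the quadratic terms:
-296.4 x − 216.0 y = -13654.23
-216.2 x + 28.8 y = -12474.41
Solving the 2×2 system: x ≈ 55.9, y ≈ -13.5 km.
Check against A (with the unrounded x, y): √((x − 68.0)²+(y − 62.0)²) = 76.46 ≈ 76.46 km. ✓

x ≈ 55.9 km, y ≈ -13.5 km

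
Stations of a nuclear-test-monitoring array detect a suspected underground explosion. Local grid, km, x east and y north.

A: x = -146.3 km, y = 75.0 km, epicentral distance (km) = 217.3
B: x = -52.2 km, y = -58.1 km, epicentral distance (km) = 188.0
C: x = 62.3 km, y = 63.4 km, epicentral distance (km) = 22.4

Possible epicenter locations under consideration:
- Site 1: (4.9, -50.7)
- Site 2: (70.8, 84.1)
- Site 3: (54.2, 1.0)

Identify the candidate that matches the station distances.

For each candidate, compare |candidate − station| to the reported distance:
Site 1: residuals A 20.7, B 130.4, C 105.3 → max 130.4 km
Site 2: residuals A 0.0, B 0.0, C 0.0 → max 0.0 km
Site 3: residuals A 3.6, B 66.3, C 40.5 → max 66.3 km
Only Site 2 has all residuals ≈ 0.

Site 2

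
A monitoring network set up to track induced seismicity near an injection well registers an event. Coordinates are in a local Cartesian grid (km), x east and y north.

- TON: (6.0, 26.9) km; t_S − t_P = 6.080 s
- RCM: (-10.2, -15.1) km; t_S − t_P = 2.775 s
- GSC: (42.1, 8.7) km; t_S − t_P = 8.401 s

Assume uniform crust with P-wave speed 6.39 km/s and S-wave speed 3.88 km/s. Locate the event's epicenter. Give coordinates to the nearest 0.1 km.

Distance from S−P lag: d = Δt · v_P v_S / (v_P − v_S) = Δt · (6.39·3.88)/(6.39−3.88) ≈ 9.8778·Δt.
So d_TON = 60.06, d_RCM = 27.41, d_GSC = 82.98 km.
Circle about each station: (x − 6.0)² + (y − 26.9)² = 60.06²; (x + 10.2)² + (y + 15.1)² = 27.41²; (x − 42.1)² + (y − 8.7)² = 82.98².
Subtracting pairs of circle equations eliminates x²+y² and gives linear equations (the radical axes):
-32.4 x − 84.0 y = 2428.34
72.2 x − 36.4 y = -2189.99
Solving the 2×2 system: x ≈ -37.6, y ≈ -14.4 km.

x ≈ -37.6 km, y ≈ -14.4 km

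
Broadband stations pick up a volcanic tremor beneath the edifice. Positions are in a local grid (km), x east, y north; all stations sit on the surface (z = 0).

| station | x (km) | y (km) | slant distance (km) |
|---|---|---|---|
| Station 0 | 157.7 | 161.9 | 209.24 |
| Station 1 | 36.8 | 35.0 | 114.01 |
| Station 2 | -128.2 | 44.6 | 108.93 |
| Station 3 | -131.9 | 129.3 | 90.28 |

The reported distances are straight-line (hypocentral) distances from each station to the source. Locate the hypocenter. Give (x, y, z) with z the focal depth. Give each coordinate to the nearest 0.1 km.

Each station gives a sphere (x−x_i)² + (y−y_i)² + z² = d_i² (stations at z=0).
Subtracting the Station 0 sphere from Station 1 and Station 2: z² cancels, leaving linear equations in x and y:
-241.8 x − 253.8 y = -17718.56
-571.8 x − 234.6 y = -740.87
Solving: x ≈ -44.897, y ≈ 112.587 km (keep extra digits for the depth step; rounded: -44.9, 112.6).
Then from the Station 0 sphere: z² = 209.24² − (x − 157.7)² − (y − 161.9)² with x = -44.897, y = 112.587, so z ≈ 17.437 ≈ 17.4 km.
Check against Station 3 (with the unrounded solution): distance 90.29 ≈ 90.28 km. ✓

x ≈ -44.9 km, y ≈ 112.6 km, depth ≈ 17.4 km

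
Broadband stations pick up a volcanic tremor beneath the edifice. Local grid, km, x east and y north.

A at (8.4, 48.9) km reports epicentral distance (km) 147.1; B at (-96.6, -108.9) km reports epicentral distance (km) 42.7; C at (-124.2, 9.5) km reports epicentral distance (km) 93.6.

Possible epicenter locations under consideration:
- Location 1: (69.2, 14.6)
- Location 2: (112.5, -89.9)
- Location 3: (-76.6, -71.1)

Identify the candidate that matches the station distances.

For each candidate, compare |candidate − station| to the reported distance:
Location 1: residuals A 77.3, B 164.0, C 99.9 → max 164.0 km
Location 2: residuals A 26.4, B 167.3, C 163.1 → max 167.3 km
Location 3: residuals A 0.0, B 0.1, C 0.0 → max 0.1 km
Only Location 3 has all residuals ≈ 0.

Location 3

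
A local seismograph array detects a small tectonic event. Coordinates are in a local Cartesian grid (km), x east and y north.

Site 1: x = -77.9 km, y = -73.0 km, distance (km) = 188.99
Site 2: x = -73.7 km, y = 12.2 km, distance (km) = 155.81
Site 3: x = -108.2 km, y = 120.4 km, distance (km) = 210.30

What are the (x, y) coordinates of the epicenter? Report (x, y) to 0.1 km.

Circle about each station: (x + 77.9)² + (y + 73.0)² = 188.99²; (x + 73.7)² + (y − 12.2)² = 155.81²; (x + 108.2)² + (y − 120.4)² = 210.30².
Subtracting pairs of circle equations eliminates x²+y² and gives linear equations (the radical axes):
8.4 x + 170.4 y = 5623.58
-60.6 x + 386.8 y = 6297.12
Solving the 2×2 system: x ≈ 81.2, y ≈ 29.0 km.
Check against Site 1 (with the unrounded x, y): √((x + 77.9)²+(y + 73.0)²) = 188.98 ≈ 188.99 km. ✓

x ≈ 81.2 km, y ≈ 29.0 km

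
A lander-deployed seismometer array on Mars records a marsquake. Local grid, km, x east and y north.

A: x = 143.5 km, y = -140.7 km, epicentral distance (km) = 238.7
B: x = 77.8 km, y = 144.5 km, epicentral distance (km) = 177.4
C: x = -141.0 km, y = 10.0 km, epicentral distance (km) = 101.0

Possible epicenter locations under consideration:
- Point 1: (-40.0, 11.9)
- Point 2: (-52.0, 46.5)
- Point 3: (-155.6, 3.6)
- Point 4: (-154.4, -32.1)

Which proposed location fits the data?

Point 1

For each candidate, compare |candidate − station| to the reported distance:
Point 1: residuals A 0.0, B 0.0, C 0.0 → max 0.0 km
Point 2: residuals A 32.0, B 14.8, C 4.8 → max 32.0 km
Point 3: residuals A 93.4, B 95.2, C 85.1 → max 95.2 km
Point 4: residuals A 78.4, B 114.3, C 56.8 → max 114.3 km
Only Point 1 has all residuals ≈ 0.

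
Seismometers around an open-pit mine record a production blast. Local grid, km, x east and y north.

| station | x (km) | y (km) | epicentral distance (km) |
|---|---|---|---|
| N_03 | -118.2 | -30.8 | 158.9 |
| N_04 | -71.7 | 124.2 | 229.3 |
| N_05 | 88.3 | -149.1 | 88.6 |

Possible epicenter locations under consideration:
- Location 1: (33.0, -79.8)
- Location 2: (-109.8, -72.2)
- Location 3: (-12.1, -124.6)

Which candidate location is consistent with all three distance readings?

Location 1

For each candidate, compare |candidate − station| to the reported distance:
Location 1: residuals N_03 0.0, N_04 0.0, N_05 0.1 → max 0.1 km
Location 2: residuals N_03 116.7, N_04 29.2, N_05 123.9 → max 123.9 km
Location 3: residuals N_03 17.3, N_04 26.5, N_05 14.7 → max 26.5 km
Only Location 1 has all residuals ≈ 0.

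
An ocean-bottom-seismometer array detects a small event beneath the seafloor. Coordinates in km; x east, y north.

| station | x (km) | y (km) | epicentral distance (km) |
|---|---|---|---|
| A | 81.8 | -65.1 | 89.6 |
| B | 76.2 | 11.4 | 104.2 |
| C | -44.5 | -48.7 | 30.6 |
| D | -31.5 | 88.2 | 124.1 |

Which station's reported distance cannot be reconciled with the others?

Solve using three stations at a time. Using B, C, D (subtract circle equations pairwise → linear system) gives (x, y) ≈ (-17.1, -35.1).
Distances from that point to each station vs reported:
  A: calculated 103.3 vs reported 89.6 → residual 13.7 km
  B: calculated 104.2 vs reported 104.2 → residual 0.0 km
  C: calculated 30.6 vs reported 30.6 → residual 0.0 km
  D: calculated 124.1 vs reported 124.1 → residual 0.0 km
B, C, D are mutually consistent (residuals ≈ 0); A is off by 13.7 km.

A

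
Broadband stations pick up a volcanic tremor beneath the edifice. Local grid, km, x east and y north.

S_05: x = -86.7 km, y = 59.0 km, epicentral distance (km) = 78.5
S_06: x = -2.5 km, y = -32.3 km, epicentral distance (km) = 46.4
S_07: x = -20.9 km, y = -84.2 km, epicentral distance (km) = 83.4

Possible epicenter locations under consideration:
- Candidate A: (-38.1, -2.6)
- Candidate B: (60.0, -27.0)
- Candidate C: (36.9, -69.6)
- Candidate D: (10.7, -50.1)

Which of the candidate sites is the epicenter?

Candidate A

For each candidate, compare |candidate − station| to the reported distance:
Candidate A: residuals S_05 0.0, S_06 0.0, S_07 0.0 → max 0.0 km
Candidate B: residuals S_05 91.5, S_06 16.3, S_07 15.7 → max 91.5 km
Candidate C: residuals S_05 99.9, S_06 7.9, S_07 23.8 → max 99.9 km
Candidate D: residuals S_05 67.8, S_06 24.2, S_07 36.9 → max 67.8 km
Only Candidate A has all residuals ≈ 0.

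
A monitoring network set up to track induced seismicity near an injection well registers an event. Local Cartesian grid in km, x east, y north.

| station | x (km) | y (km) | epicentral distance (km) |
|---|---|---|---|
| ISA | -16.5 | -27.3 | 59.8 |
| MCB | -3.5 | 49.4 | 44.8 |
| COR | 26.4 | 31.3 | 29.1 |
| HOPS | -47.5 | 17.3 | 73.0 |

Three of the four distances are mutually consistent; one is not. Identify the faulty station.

COR

Solve using three stations at a time. Using ISA, MCB, HOPS (subtract circle equations pairwise → linear system) gives (x, y) ≈ (25.4, 15.3).
Distances from that point to each station vs reported:
  ISA: calculated 59.8 vs reported 59.8 → residual 0.0 km
  MCB: calculated 44.7 vs reported 44.8 → residual 0.1 km
  COR: calculated 16.1 vs reported 29.1 → residual 13.0 km
  HOPS: calculated 73.0 vs reported 73.0 → residual 0.0 km
ISA, MCB, HOPS are mutually consistent (residuals ≈ 0); COR is off by 13.0 km.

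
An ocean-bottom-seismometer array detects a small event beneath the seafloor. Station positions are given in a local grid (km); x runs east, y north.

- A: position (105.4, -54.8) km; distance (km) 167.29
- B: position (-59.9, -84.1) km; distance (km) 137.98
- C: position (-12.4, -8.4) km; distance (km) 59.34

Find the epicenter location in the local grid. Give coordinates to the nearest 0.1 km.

Circle about each station: (x − 105.4)² + (y + 54.8)² = 167.29²; (x + 59.9)² + (y + 84.1)² = 137.98²; (x + 12.4)² + (y + 8.4)² = 59.34².
Subtracting pairs of circle equations eliminates x²+y² and gives linear equations (the radical axes):
-330.6 x − 58.6 y = 5496.08
-235.6 x + 92.8 y = 10576.83
Solving the 2×2 system: x ≈ -25.4, y ≈ 49.5 km.

-25.4 km east, 49.5 km north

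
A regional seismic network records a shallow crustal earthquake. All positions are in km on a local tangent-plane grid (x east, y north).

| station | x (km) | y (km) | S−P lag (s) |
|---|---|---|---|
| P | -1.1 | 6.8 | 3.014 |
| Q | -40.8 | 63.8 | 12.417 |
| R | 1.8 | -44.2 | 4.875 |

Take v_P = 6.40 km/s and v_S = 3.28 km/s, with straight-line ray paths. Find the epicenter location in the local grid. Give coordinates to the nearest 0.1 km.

x ≈ -7.0 km, y ≈ -12.6 km

Distance from S−P lag: d = Δt · v_P v_S / (v_P − v_S) = Δt · (6.40·3.28)/(6.40−3.28) ≈ 6.7282·Δt.
So d_P = 20.28, d_Q = 83.54, d_R = 32.80 km.
Circle about each station: (x + 1.1)² + (y − 6.8)² = 20.28²; (x + 40.8)² + (y − 63.8)² = 83.54²; (x − 1.8)² + (y + 44.2)² = 32.80².
Subtracting pairs of circle equations eliminates x²+y² and gives linear equations (the radical axes):
-79.4 x + 114.0 y = -880.02
5.8 x − 102.0 y = 1244.87
Solving the 2×2 system: x ≈ -7.0, y ≈ -12.6 km.
Check against P (with the unrounded x, y): √((x + 1.1)²+(y − 6.8)²) = 20.28 ≈ 20.28 km. ✓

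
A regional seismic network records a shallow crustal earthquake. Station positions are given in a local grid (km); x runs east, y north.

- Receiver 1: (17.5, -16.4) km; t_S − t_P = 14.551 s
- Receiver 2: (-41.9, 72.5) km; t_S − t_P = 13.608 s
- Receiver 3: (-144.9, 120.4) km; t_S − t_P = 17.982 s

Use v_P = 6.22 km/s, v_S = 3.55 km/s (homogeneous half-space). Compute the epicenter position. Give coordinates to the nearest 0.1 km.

x ≈ -102.7 km, y ≈ -22.2 km

Distance from S−P lag: d = Δt · v_P v_S / (v_P − v_S) = Δt · (6.22·3.55)/(6.22−3.55) ≈ 8.2700·Δt.
So d_Receiver 1 = 120.34, d_Receiver 2 = 112.54, d_Receiver 3 = 148.71 km.
Circle about each station: (x − 17.5)² + (y + 16.4)² = 120.34²; (x + 41.9)² + (y − 72.5)² = 112.54²; (x + 144.9)² + (y − 120.4)² = 148.71².
Subtracting pairs of circle equations eliminates x²+y² and gives linear equations (the radical axes):
-118.8 x + 177.8 y = 8253.11
-324.8 x + 273.6 y = 27284.01
Solving the 2×2 system: x ≈ -102.7, y ≈ -22.2 km.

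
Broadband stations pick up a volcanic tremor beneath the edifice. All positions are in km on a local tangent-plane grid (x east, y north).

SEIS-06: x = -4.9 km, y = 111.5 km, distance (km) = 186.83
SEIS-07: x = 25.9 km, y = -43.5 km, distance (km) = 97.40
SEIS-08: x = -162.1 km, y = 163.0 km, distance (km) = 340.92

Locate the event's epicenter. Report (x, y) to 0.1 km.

121.7 km east, -25.9 km north

Circle about each station: (x + 4.9)² + (y − 111.5)² = 186.83²; (x − 25.9)² + (y + 43.5)² = 97.40²; (x + 162.1)² + (y − 163.0)² = 340.92².
Subtracting the SEIS-06 equation from the SEIS-07 and SEIS-08 equations removes the quadratic terms:
61.6 x − 310.0 y = 15525.49
-314.4 x + 103.0 y = -40931.85
Solving the 2×2 system: x ≈ 121.7, y ≈ -25.9 km.
Check against SEIS-06 (with the unrounded x, y): √((x + 4.9)²+(y − 111.5)²) = 186.83 ≈ 186.83 km. ✓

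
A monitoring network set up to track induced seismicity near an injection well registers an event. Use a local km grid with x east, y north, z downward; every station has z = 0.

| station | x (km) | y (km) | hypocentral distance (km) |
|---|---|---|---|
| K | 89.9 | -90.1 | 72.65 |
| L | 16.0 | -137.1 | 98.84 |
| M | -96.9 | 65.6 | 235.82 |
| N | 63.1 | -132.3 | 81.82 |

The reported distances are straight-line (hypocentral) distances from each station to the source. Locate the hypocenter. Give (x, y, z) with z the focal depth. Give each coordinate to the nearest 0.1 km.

Each station gives a sphere (x−x_i)² + (y−y_i)² + z² = d_i² (stations at z=0).
Subtracting the K sphere from L and M: z² cancels, leaving linear equations in x and y:
-147.8 x − 94.0 y = -1638.93
-373.6 x + 311.4 y = -52840.10
Solving: x ≈ 67.502, y ≈ -88.701 km (keep extra digits for the depth step; rounded: 67.5, -88.7).
Then from the K sphere: z² = 72.65² − (x − 89.9)² − (y + 90.1)² with x = 67.502, y = -88.701, so z ≈ 69.097 ≈ 69.1 km.

(67.5, -88.7, 69.1)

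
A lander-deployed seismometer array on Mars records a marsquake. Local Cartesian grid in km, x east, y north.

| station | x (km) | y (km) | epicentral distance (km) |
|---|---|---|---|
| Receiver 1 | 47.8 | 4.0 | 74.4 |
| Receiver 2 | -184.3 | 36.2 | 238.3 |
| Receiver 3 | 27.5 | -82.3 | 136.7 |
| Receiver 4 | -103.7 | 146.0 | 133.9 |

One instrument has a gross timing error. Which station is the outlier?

Receiver 2

Solve using three stations at a time. Using Receiver 1, Receiver 3, Receiver 4 (subtract circle equations pairwise → linear system) gives (x, y) ≈ (-11.7, 48.7).
Distances from that point to each station vs reported:
  Receiver 1: calculated 74.4 vs reported 74.4 → residual 0.0 km
  Receiver 2: calculated 173.0 vs reported 238.3 → residual 65.3 km
  Receiver 3: calculated 136.7 vs reported 136.7 → residual 0.0 km
  Receiver 4: calculated 133.9 vs reported 133.9 → residual 0.0 km
Receiver 1, Receiver 3, Receiver 4 are mutually consistent (residuals ≈ 0); Receiver 2 is off by 65.3 km.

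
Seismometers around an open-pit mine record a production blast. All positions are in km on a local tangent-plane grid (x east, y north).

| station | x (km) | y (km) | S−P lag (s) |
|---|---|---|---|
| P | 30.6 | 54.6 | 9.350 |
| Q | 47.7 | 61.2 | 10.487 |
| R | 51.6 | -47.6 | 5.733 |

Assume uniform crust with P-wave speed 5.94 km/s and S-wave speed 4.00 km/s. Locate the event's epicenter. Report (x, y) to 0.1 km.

Distance from S−P lag: d = Δt · v_P v_S / (v_P − v_S) = Δt · (5.94·4.00)/(5.94−4.00) ≈ 12.2474·Δt.
So d_P = 114.51, d_Q = 128.44, d_R = 70.21 km.
Circle about each station: (x − 30.6)² + (y − 54.6)² = 114.51²; (x − 47.7)² + (y − 61.2)² = 128.44²; (x − 51.6)² + (y + 47.6)² = 70.21².
Subtracting pairs of circle equations eliminates x²+y² and gives linear equations (the radical axes):
34.2 x + 13.2 y = -1281.08
42.0 x − 204.4 y = 9193.90
Solving the 2×2 system: x ≈ -18.6, y ≈ -48.8 km.

(-18.6, -48.8)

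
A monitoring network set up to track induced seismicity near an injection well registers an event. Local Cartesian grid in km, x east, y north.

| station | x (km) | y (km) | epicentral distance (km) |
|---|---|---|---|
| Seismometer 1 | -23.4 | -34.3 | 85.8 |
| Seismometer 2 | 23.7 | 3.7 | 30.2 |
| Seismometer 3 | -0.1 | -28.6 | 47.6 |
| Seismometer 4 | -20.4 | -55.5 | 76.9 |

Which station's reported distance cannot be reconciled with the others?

Solve using three stations at a time. Using Seismometer 2, Seismometer 3, Seismometer 4 (subtract circle equations pairwise → linear system) gives (x, y) ≈ (46.0, -16.7).
Distances from that point to each station vs reported:
  Seismometer 1: calculated 71.6 vs reported 85.8 → residual 14.2 km
  Seismometer 2: calculated 30.2 vs reported 30.2 → residual 0.0 km
  Seismometer 3: calculated 47.6 vs reported 47.6 → residual 0.0 km
  Seismometer 4: calculated 76.9 vs reported 76.9 → residual 0.0 km
Seismometer 2, Seismometer 3, Seismometer 4 are mutually consistent (residuals ≈ 0); Seismometer 1 is off by 14.2 km.

Seismometer 1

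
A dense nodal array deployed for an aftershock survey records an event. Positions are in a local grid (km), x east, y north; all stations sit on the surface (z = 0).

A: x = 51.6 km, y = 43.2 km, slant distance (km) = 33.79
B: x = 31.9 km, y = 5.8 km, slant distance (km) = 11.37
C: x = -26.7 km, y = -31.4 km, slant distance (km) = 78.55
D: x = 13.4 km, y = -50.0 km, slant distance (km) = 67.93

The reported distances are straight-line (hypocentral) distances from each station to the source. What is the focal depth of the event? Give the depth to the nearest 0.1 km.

z ≈ 6.5 km

Each station gives a sphere (x−x_i)² + (y−y_i)² + z² = d_i² (stations at z=0).
Subtracting the A sphere from B and C: z² cancels, leaving linear equations in x and y:
-39.4 x − 74.8 y = -2465.06
-156.6 x − 149.2 y = -7858.29
Solving: x ≈ 37.704, y ≈ 13.095 km (keep extra digits for the depth step; rounded: 37.7, 13.1).
Then from the A sphere: z² = 33.79² − (x − 51.6)² − (y − 43.2)² with x = 37.704, y = 13.095, so z ≈ 6.508 ≈ 6.5 km.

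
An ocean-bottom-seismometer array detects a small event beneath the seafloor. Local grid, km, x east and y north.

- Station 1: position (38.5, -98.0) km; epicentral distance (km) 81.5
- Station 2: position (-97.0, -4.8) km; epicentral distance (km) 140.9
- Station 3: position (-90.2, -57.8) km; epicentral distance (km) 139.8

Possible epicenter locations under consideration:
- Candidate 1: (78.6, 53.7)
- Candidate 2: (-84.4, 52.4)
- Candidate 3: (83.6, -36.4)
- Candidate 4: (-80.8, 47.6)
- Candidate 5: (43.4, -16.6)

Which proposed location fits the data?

Candidate 5

For each candidate, compare |candidate − station| to the reported distance:
Candidate 1: residuals Station 1 75.4, Station 2 44.2, Station 3 62.5 → max 75.4 km
Candidate 2: residuals Station 1 112.7, Station 2 82.3, Station 3 29.4 → max 112.7 km
Candidate 3: residuals Station 1 5.2, Station 2 42.4, Station 3 35.3 → max 42.4 km
Candidate 4: residuals Station 1 106.7, Station 2 86.1, Station 3 34.0 → max 106.7 km
Candidate 5: residuals Station 1 0.0, Station 2 0.0, Station 3 0.0 → max 0.0 km
Only Candidate 5 has all residuals ≈ 0.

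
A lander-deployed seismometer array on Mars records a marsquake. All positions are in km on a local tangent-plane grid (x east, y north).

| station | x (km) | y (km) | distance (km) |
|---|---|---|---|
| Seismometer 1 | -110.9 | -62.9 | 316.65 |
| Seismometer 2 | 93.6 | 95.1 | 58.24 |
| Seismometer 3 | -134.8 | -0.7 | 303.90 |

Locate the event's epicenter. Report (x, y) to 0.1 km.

Circle about each station: (x + 110.9)² + (y + 62.9)² = 316.65²; (x − 93.6)² + (y − 95.1)² = 58.24²; (x + 134.8)² + (y + 0.7)² = 303.90².
Subtracting pairs of circle equations eliminates x²+y² and gives linear equations (the radical axes):
409.0 x + 316.0 y = 98425.07
-47.8 x + 124.4 y = 9828.32
Solving the 2×2 system: x ≈ 138.5, y ≈ 132.2 km.
Check against Seismometer 1 (with the unrounded x, y): √((x + 110.9)²+(y + 62.9)²) = 316.65 ≈ 316.65 km. ✓

(138.5, 132.2)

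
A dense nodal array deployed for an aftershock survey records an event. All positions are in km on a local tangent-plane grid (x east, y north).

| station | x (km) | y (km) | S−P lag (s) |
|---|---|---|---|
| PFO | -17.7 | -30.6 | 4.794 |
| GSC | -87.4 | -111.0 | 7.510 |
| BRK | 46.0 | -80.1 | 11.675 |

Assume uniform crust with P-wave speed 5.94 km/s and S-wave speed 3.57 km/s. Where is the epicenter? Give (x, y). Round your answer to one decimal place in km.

Distance from S−P lag: d = Δt · v_P v_S / (v_P − v_S) = Δt · (5.94·3.57)/(5.94−3.57) ≈ 8.9476·Δt.
So d_PFO = 42.89, d_GSC = 67.20, d_BRK = 104.46 km.
Circle about each station: (x + 17.7)² + (y + 30.6)² = 42.89²; (x + 87.4)² + (y + 111.0)² = 67.20²; (x − 46.0)² + (y + 80.1)² = 104.46².
Subtracting the PFO equation from the GSC and BRK equations removes the quadratic terms:
-139.4 x − 160.8 y = 16033.82
127.4 x − 99.0 y = -1789.98
Solving the 2×2 system: x ≈ -54.7, y ≈ -52.3 km.
Check against PFO (with the unrounded x, y): √((x + 17.7)²+(y + 30.6)²) = 42.89 ≈ 42.89 km. ✓

-54.7 km east, -52.3 km north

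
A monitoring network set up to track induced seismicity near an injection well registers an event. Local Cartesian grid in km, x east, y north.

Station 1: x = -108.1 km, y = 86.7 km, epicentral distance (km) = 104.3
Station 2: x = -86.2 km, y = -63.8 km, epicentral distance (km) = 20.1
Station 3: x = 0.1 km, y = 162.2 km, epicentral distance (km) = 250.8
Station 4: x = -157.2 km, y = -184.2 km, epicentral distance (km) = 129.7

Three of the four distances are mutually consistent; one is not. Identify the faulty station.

Station 1

Solve using three stations at a time. Using Station 2, Station 3, Station 4 (subtract circle equations pairwise → linear system) gives (x, y) ≈ (-106.2, -64.9).
Distances from that point to each station vs reported:
  Station 1: calculated 151.7 vs reported 104.3 → residual 47.4 km
  Station 2: calculated 20.1 vs reported 20.1 → residual 0.0 km
  Station 3: calculated 250.8 vs reported 250.8 → residual 0.0 km
  Station 4: calculated 129.7 vs reported 129.7 → residual 0.0 km
Station 2, Station 3, Station 4 are mutually consistent (residuals ≈ 0); Station 1 is off by 47.4 km.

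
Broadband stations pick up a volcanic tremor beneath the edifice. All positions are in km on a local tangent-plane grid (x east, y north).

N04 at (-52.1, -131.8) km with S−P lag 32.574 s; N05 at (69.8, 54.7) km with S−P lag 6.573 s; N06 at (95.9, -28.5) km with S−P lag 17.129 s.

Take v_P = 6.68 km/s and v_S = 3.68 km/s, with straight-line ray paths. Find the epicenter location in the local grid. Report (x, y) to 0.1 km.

(64.5, 108.3)

Distance from S−P lag: d = Δt · v_P v_S / (v_P − v_S) = Δt · (6.68·3.68)/(6.68−3.68) ≈ 8.1941·Δt.
So d_N04 = 266.92, d_N05 = 53.86, d_N06 = 140.36 km.
Circle about each station: (x + 52.1)² + (y + 131.8)² = 266.92²; (x − 69.8)² + (y − 54.7)² = 53.86²; (x − 95.9)² + (y + 28.5)² = 140.36².
Subtracting the N04 equation from the N05 and N06 equations removes the quadratic terms:
243.8 x + 373.0 y = 56123.87
296.0 x + 206.6 y = 41468.77
Solving the 2×2 system: x ≈ 64.5, y ≈ 108.3 km.
Check against N04 (with the unrounded x, y): √((x + 52.1)²+(y + 131.8)²) = 266.92 ≈ 266.92 km. ✓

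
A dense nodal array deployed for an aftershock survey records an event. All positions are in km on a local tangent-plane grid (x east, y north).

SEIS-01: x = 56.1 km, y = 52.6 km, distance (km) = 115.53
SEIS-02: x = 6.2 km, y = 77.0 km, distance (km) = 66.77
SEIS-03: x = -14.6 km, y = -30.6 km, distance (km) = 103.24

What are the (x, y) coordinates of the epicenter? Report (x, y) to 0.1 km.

Circle about each station: (x − 56.1)² + (y − 52.6)² = 115.53²; (x − 6.2)² + (y − 77.0)² = 66.77²; (x + 14.6)² + (y + 30.6)² = 103.24².
Subtracting pairs of circle equations eliminates x²+y² and gives linear equations (the radical axes):
-99.8 x + 48.8 y = 8942.42
-141.4 x − 166.4 y = -2075.77
Solving the 2×2 system: x ≈ -59.0, y ≈ 62.6 km.

x ≈ -59.0 km, y ≈ 62.6 km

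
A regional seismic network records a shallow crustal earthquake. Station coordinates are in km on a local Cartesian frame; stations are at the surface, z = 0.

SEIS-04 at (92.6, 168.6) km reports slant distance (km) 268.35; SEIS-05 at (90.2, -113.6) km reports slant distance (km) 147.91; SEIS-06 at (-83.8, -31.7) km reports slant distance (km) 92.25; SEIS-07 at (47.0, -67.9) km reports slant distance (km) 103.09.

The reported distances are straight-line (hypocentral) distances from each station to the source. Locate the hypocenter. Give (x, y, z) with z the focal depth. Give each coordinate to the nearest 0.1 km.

Each station gives a sphere (x−x_i)² + (y−y_i)² + z² = d_i² (stations at z=0).
Subtracting the SEIS-04 sphere from SEIS-05 and SEIS-06: z² cancels, leaving linear equations in x and y:
-4.8 x − 564.4 y = 34174.63
-352.8 x − 400.6 y = 34528.27
Solving: x ≈ -29.399, y ≈ -60.300 km (keep extra digits for the depth step; rounded: -29.4, -60.3).
Then from the SEIS-04 sphere: z² = 268.35² − (x − 92.6)² − (y − 168.6)² with x = -29.399, y = -60.300, so z ≈ 68.795 ≈ 68.8 km.
Check against SEIS-07 (with the unrounded solution): distance 103.09 ≈ 103.09 km. ✓

(-29.4, -60.3, 68.8)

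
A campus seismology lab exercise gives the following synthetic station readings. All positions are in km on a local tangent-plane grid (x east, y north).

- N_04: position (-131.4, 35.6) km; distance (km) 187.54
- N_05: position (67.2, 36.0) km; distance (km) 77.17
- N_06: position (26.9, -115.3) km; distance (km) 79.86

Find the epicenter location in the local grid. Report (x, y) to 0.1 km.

x ≈ 41.6 km, y ≈ -36.8 km

Circle about each station: (x + 131.4)² + (y − 35.6)² = 187.54²; (x − 67.2)² + (y − 36.0)² = 77.17²; (x − 26.9)² + (y + 115.3)² = 79.86².
Subtracting pairs of circle equations eliminates x²+y² and gives linear equations (the radical axes):
397.2 x + 0.8 y = 16494.56
316.6 x − 301.8 y = 24278.01
Solving the 2×2 system: x ≈ 41.6, y ≈ -36.8 km.
Check against N_04 (with the unrounded x, y): √((x + 131.4)²+(y − 35.6)²) = 187.54 ≈ 187.54 km. ✓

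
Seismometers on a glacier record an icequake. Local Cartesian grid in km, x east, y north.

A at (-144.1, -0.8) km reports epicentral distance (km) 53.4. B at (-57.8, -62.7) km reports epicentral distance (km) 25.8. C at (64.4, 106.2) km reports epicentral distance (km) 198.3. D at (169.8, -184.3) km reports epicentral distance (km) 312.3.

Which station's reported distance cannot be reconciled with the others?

Solve using three stations at a time. Using A, C, D (subtract circle equations pairwise → linear system) gives (x, y) ≈ (-92.6, -14.9).
Distances from that point to each station vs reported:
  A: calculated 53.4 vs reported 53.4 → residual 0.0 km
  B: calculated 59.1 vs reported 25.8 → residual 33.3 km
  C: calculated 198.3 vs reported 198.3 → residual 0.0 km
  D: calculated 312.3 vs reported 312.3 → residual 0.0 km
A, C, D are mutually consistent (residuals ≈ 0); B is off by 33.3 km.

B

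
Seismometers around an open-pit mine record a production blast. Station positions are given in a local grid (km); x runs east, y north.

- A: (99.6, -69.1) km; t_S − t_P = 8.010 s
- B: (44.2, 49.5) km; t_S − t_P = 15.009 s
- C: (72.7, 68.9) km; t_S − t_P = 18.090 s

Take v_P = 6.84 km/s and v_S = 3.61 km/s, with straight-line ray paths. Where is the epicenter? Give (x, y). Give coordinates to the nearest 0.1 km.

Distance from S−P lag: d = Δt · v_P v_S / (v_P − v_S) = Δt · (6.84·3.61)/(6.84−3.61) ≈ 7.6447·Δt.
So d_A = 61.23, d_B = 114.74, d_C = 138.29 km.
Circle about each station: (x − 99.6)² + (y + 69.1)² = 61.23²; (x − 44.2)² + (y − 49.5)² = 114.74²; (x − 72.7)² + (y − 68.9)² = 138.29².
Subtracting the A equation from the B and C equations removes the quadratic terms:
-110.8 x + 237.2 y = -19707.23
-53.8 x + 276.0 y = -20037.48
Solving the 2×2 system: x ≈ 38.5, y ≈ -65.1 km.
Check against A (with the unrounded x, y): √((x − 99.6)²+(y + 69.1)²) = 61.22 ≈ 61.23 km. ✓

38.5 km east, -65.1 km north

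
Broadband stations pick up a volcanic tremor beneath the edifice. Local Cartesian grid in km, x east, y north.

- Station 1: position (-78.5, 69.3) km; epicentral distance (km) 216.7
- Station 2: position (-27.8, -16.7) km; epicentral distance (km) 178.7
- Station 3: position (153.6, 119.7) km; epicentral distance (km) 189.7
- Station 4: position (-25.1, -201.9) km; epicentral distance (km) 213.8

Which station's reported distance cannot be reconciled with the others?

Solve using three stations at a time. Using Station 2, Station 3, Station 4 (subtract circle equations pairwise → linear system) gives (x, y) ≈ (142.8, -69.6).
Distances from that point to each station vs reported:
  Station 1: calculated 261.3 vs reported 216.7 → residual 44.6 km
  Station 2: calculated 178.6 vs reported 178.7 → residual 0.1 km
  Station 3: calculated 189.6 vs reported 189.7 → residual 0.1 km
  Station 4: calculated 213.8 vs reported 213.8 → residual 0.0 km
Station 2, Station 3, Station 4 are mutually consistent (residuals ≈ 0); Station 1 is off by 44.6 km.

Station 1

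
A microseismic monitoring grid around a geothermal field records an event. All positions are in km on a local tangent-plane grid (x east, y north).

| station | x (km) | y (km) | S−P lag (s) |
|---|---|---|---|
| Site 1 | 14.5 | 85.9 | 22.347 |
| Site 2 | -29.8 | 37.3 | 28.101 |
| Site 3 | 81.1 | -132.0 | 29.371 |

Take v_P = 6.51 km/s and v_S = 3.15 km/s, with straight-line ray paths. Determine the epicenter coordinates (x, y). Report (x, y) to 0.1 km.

141.7 km east, 36.7 km north

Distance from S−P lag: d = Δt · v_P v_S / (v_P − v_S) = Δt · (6.51·3.15)/(6.51−3.15) ≈ 6.1031·Δt.
So d_Site 1 = 136.39, d_Site 2 = 171.50, d_Site 3 = 179.25 km.
Circle about each station: (x − 14.5)² + (y − 85.9)² = 136.39²; (x + 29.8)² + (y − 37.3)² = 171.50²; (x − 81.1)² + (y + 132.0)² = 179.25².
Subtracting pairs of circle equations eliminates x²+y² and gives linear equations (the radical axes):
-88.6 x − 97.2 y = -16119.75
133.2 x − 435.8 y = 2883.82
Solving the 2×2 system: x ≈ 141.7, y ≈ 36.7 km.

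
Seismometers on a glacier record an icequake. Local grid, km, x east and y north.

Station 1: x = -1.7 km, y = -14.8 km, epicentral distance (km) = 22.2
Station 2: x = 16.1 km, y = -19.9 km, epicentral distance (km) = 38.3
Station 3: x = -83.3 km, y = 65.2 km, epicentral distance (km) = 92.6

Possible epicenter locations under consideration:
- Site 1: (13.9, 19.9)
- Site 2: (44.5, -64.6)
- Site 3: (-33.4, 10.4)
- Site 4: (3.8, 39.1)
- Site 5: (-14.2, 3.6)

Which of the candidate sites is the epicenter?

Site 5

For each candidate, compare |candidate − station| to the reported distance:
Site 1: residuals Station 1 15.8, Station 2 1.6, Station 3 14.6 → max 15.8 km
Site 2: residuals Station 1 45.7, Station 2 14.7, Station 3 89.6 → max 89.6 km
Site 3: residuals Station 1 18.3, Station 2 19.7, Station 3 18.5 → max 19.7 km
Site 4: residuals Station 1 32.0, Station 2 22.0, Station 3 1.7 → max 32.0 km
Site 5: residuals Station 1 0.0, Station 2 0.0, Station 3 0.0 → max 0.0 km
Only Site 5 has all residuals ≈ 0.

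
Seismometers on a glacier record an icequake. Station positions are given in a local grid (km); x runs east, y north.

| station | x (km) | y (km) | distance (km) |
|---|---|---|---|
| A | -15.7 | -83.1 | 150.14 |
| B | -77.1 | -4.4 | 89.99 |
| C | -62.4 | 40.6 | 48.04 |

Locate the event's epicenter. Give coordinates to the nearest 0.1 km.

Circle about each station: (x + 15.7)² + (y + 83.1)² = 150.14²; (x + 77.1)² + (y + 4.4)² = 89.99²; (x + 62.4)² + (y − 40.6)² = 48.04².
Subtracting the A equation from the B and C equations removes the quadratic terms:
-122.8 x + 157.4 y = 13255.49
-93.4 x + 247.4 y = 18624.20
Solving the 2×2 system: x ≈ -22.2, y ≈ 66.9 km.
Check against A (with the unrounded x, y): √((x + 15.7)²+(y + 83.1)²) = 150.14 ≈ 150.14 km. ✓

(-22.2, 66.9)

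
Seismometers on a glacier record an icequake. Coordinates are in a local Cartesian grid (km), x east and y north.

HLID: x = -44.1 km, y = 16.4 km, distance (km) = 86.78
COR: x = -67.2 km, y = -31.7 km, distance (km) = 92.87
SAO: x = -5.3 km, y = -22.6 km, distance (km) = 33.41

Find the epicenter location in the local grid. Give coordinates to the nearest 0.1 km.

Circle about each station: (x + 44.1)² + (y − 16.4)² = 86.78²; (x + 67.2)² + (y + 31.7)² = 92.87²; (x + 5.3)² + (y + 22.6)² = 33.41².
Subtracting the HLID equation from the COR and SAO equations removes the quadratic terms:
-46.2 x − 96.2 y = 2212.89
77.6 x − 78.0 y = 4739.62
Solving the 2×2 system: x ≈ 25.6, y ≈ -35.3 km.

25.6 km east, -35.3 km north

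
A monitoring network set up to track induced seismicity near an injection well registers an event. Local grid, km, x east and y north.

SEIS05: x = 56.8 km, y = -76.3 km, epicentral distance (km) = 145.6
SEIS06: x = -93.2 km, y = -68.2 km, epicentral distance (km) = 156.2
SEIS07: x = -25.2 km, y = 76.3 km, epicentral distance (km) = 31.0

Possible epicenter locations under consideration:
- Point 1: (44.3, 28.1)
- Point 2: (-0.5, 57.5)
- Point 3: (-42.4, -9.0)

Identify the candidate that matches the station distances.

For each candidate, compare |candidate − station| to the reported distance:
Point 1: residuals SEIS05 40.5, SEIS06 11.7, SEIS07 53.6 → max 53.6 km
Point 2: residuals SEIS05 0.0, SEIS06 0.0, SEIS07 0.0 → max 0.0 km
Point 3: residuals SEIS05 25.7, SEIS06 78.2, SEIS07 56.0 → max 78.2 km
Only Point 2 has all residuals ≈ 0.

Point 2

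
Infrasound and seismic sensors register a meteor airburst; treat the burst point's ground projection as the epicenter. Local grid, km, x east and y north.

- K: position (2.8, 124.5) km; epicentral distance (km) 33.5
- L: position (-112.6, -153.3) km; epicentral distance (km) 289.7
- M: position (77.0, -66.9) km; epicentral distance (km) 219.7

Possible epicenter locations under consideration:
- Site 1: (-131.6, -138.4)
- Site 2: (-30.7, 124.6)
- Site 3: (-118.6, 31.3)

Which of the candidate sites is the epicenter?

For each candidate, compare |candidate − station| to the reported distance:
Site 1: residuals K 261.8, L 265.6, M 0.8 → max 265.6 km
Site 2: residuals K 0.0, L 0.0, M 0.0 → max 0.0 km
Site 3: residuals K 119.5, L 105.0, M 0.8 → max 119.5 km
Only Site 2 has all residuals ≈ 0.

Site 2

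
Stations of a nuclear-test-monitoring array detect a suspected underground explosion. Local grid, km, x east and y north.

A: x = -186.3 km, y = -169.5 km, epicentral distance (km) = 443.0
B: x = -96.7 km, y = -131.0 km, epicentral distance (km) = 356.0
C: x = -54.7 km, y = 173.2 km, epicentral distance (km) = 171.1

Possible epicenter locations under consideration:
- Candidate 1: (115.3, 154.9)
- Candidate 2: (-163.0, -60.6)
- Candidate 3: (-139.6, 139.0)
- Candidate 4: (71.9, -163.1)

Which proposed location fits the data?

For each candidate, compare |candidate − station| to the reported distance:
Candidate 1: residuals A 0.1, B 0.1, C 0.1 → max 0.1 km
Candidate 2: residuals A 331.6, B 259.3, C 86.6 → max 331.6 km
Candidate 3: residuals A 131.0, B 82.6, C 79.6 → max 131.0 km
Candidate 4: residuals A 184.7, B 184.4, C 188.2 → max 188.2 km
Only Candidate 1 has all residuals ≈ 0.

Candidate 1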